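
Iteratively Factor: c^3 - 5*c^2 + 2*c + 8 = (c - 4)*(c^2 - c - 2) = (c - 4)*(c + 1)*(c - 2)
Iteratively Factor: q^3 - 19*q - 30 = (q + 2)*(q^2 - 2*q - 15) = (q - 5)*(q + 2)*(q + 3)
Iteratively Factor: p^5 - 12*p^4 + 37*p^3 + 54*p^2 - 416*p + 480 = (p - 2)*(p^4 - 10*p^3 + 17*p^2 + 88*p - 240) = (p - 4)*(p - 2)*(p^3 - 6*p^2 - 7*p + 60) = (p - 4)^2*(p - 2)*(p^2 - 2*p - 15) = (p - 4)^2*(p - 2)*(p + 3)*(p - 5)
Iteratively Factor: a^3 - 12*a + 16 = (a - 2)*(a^2 + 2*a - 8) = (a - 2)*(a + 4)*(a - 2)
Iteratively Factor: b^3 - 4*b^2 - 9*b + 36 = (b - 4)*(b^2 - 9) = (b - 4)*(b + 3)*(b - 3)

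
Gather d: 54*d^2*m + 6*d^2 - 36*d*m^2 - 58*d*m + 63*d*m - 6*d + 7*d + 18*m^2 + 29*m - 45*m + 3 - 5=d^2*(54*m + 6) + d*(-36*m^2 + 5*m + 1) + 18*m^2 - 16*m - 2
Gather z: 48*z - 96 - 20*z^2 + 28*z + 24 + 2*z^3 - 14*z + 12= 2*z^3 - 20*z^2 + 62*z - 60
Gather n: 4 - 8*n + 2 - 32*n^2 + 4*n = -32*n^2 - 4*n + 6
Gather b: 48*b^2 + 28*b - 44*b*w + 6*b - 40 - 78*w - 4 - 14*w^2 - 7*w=48*b^2 + b*(34 - 44*w) - 14*w^2 - 85*w - 44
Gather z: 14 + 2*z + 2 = 2*z + 16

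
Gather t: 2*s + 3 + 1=2*s + 4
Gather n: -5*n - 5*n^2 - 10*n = -5*n^2 - 15*n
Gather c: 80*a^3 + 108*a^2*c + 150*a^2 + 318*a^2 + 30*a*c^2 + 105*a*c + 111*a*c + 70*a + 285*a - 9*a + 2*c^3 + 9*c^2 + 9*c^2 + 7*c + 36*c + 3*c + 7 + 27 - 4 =80*a^3 + 468*a^2 + 346*a + 2*c^3 + c^2*(30*a + 18) + c*(108*a^2 + 216*a + 46) + 30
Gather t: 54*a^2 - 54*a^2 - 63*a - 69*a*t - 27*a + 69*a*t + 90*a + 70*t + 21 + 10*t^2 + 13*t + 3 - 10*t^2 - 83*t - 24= 0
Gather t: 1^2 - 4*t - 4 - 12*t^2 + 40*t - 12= -12*t^2 + 36*t - 15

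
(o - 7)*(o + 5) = o^2 - 2*o - 35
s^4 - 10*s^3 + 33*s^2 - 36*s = s*(s - 4)*(s - 3)^2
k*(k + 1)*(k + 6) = k^3 + 7*k^2 + 6*k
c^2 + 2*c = c*(c + 2)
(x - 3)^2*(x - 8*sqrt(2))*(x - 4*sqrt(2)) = x^4 - 12*sqrt(2)*x^3 - 6*x^3 + 73*x^2 + 72*sqrt(2)*x^2 - 384*x - 108*sqrt(2)*x + 576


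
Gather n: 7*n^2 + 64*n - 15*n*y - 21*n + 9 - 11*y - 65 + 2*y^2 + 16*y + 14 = 7*n^2 + n*(43 - 15*y) + 2*y^2 + 5*y - 42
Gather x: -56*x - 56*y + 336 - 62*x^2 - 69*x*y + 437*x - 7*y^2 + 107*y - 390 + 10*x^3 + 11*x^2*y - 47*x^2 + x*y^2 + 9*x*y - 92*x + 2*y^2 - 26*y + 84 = 10*x^3 + x^2*(11*y - 109) + x*(y^2 - 60*y + 289) - 5*y^2 + 25*y + 30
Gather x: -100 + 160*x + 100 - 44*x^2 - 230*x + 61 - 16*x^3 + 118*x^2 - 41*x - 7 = -16*x^3 + 74*x^2 - 111*x + 54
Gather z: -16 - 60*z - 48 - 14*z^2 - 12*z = -14*z^2 - 72*z - 64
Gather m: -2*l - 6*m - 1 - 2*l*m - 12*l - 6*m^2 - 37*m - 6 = -14*l - 6*m^2 + m*(-2*l - 43) - 7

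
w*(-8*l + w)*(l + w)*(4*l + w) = -32*l^3*w - 36*l^2*w^2 - 3*l*w^3 + w^4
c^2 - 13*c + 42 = (c - 7)*(c - 6)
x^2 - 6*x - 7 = (x - 7)*(x + 1)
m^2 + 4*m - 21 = (m - 3)*(m + 7)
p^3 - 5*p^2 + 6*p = p*(p - 3)*(p - 2)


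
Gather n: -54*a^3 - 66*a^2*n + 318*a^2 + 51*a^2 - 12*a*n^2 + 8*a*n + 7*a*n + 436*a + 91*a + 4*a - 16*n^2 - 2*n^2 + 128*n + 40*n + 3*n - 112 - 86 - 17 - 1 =-54*a^3 + 369*a^2 + 531*a + n^2*(-12*a - 18) + n*(-66*a^2 + 15*a + 171) - 216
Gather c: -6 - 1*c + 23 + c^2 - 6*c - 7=c^2 - 7*c + 10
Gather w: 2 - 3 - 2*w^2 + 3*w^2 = w^2 - 1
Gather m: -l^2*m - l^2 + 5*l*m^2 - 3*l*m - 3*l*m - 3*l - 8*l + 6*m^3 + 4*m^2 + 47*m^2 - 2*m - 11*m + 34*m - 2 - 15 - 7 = -l^2 - 11*l + 6*m^3 + m^2*(5*l + 51) + m*(-l^2 - 6*l + 21) - 24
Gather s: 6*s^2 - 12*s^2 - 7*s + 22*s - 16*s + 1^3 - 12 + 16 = -6*s^2 - s + 5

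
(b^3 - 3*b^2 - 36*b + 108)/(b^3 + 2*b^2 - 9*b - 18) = (b^2 - 36)/(b^2 + 5*b + 6)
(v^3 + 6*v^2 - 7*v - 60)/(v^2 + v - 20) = (v^2 + v - 12)/(v - 4)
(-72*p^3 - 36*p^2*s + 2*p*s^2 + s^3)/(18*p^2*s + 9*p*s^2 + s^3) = (-12*p^2 - 4*p*s + s^2)/(s*(3*p + s))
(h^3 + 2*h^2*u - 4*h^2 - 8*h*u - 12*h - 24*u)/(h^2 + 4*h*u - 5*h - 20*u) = (h^3 + 2*h^2*u - 4*h^2 - 8*h*u - 12*h - 24*u)/(h^2 + 4*h*u - 5*h - 20*u)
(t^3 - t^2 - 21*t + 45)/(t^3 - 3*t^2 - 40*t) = (t^2 - 6*t + 9)/(t*(t - 8))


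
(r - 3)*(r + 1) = r^2 - 2*r - 3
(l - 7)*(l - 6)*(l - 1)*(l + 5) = l^4 - 9*l^3 - 15*l^2 + 233*l - 210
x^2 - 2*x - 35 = (x - 7)*(x + 5)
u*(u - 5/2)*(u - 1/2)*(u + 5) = u^4 + 2*u^3 - 55*u^2/4 + 25*u/4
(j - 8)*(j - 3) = j^2 - 11*j + 24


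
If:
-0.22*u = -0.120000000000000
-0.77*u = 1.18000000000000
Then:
No Solution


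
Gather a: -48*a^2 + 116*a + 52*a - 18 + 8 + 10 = -48*a^2 + 168*a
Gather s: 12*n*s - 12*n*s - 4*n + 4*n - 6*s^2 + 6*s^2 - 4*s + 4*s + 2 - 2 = 0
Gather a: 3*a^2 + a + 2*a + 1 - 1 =3*a^2 + 3*a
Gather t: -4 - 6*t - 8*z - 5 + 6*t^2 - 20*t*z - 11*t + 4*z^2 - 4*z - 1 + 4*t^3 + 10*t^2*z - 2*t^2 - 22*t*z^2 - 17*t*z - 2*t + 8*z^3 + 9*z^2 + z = 4*t^3 + t^2*(10*z + 4) + t*(-22*z^2 - 37*z - 19) + 8*z^3 + 13*z^2 - 11*z - 10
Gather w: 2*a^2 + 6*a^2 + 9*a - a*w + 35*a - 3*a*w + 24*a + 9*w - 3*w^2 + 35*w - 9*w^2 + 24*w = 8*a^2 + 68*a - 12*w^2 + w*(68 - 4*a)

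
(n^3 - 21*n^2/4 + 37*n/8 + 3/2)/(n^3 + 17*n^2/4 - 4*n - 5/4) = (n^2 - 11*n/2 + 6)/(n^2 + 4*n - 5)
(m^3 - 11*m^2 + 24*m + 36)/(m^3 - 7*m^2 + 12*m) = (m^3 - 11*m^2 + 24*m + 36)/(m*(m^2 - 7*m + 12))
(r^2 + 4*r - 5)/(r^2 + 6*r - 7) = (r + 5)/(r + 7)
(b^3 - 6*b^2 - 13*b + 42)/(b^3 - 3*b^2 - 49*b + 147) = (b^2 + b - 6)/(b^2 + 4*b - 21)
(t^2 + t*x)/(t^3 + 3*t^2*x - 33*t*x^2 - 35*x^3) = t/(t^2 + 2*t*x - 35*x^2)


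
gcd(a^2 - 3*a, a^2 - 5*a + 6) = a - 3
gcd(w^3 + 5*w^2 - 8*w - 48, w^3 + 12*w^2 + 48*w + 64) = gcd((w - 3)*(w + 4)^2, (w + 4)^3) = w^2 + 8*w + 16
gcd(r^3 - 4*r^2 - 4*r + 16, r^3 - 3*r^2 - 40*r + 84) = r - 2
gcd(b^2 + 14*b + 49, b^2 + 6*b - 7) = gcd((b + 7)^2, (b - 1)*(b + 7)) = b + 7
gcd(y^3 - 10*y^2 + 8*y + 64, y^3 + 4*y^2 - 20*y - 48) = y^2 - 2*y - 8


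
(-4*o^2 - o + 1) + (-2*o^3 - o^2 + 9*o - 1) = -2*o^3 - 5*o^2 + 8*o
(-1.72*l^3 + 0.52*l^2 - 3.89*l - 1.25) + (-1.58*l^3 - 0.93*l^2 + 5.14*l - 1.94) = -3.3*l^3 - 0.41*l^2 + 1.25*l - 3.19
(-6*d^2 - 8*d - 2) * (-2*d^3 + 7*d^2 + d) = 12*d^5 - 26*d^4 - 58*d^3 - 22*d^2 - 2*d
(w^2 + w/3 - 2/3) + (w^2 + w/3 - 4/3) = 2*w^2 + 2*w/3 - 2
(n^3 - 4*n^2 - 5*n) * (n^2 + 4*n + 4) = n^5 - 17*n^3 - 36*n^2 - 20*n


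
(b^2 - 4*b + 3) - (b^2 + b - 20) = 23 - 5*b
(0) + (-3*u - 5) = -3*u - 5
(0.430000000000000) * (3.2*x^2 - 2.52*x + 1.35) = 1.376*x^2 - 1.0836*x + 0.5805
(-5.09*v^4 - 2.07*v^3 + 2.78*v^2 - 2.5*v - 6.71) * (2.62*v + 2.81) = -13.3358*v^5 - 19.7263*v^4 + 1.4669*v^3 + 1.2618*v^2 - 24.6052*v - 18.8551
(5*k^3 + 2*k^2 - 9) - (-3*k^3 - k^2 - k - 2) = 8*k^3 + 3*k^2 + k - 7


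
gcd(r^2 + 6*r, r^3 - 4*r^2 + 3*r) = r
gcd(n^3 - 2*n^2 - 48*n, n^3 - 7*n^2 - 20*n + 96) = n - 8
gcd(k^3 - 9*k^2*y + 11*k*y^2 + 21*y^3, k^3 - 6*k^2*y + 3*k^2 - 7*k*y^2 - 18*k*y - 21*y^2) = -k^2 + 6*k*y + 7*y^2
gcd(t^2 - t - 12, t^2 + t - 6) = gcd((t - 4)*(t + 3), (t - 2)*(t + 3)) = t + 3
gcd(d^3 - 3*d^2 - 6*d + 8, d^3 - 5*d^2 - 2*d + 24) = d^2 - 2*d - 8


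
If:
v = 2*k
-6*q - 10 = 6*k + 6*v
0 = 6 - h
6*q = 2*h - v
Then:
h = 6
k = -11/8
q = 59/24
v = -11/4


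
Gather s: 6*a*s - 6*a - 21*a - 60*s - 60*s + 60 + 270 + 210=-27*a + s*(6*a - 120) + 540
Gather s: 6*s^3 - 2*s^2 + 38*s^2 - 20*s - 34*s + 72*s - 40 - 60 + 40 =6*s^3 + 36*s^2 + 18*s - 60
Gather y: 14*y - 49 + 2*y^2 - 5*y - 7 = 2*y^2 + 9*y - 56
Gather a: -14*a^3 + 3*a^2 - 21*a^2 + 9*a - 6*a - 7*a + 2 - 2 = -14*a^3 - 18*a^2 - 4*a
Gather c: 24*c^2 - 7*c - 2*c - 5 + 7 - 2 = 24*c^2 - 9*c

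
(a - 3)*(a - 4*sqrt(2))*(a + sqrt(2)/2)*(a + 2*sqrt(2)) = a^4 - 3*a^3 - 3*sqrt(2)*a^3/2 - 18*a^2 + 9*sqrt(2)*a^2/2 - 8*sqrt(2)*a + 54*a + 24*sqrt(2)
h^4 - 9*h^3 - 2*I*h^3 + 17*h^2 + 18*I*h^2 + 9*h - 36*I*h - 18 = (h - 6)*(h - 3)*(h - I)^2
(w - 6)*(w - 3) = w^2 - 9*w + 18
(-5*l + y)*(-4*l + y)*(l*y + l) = 20*l^3*y + 20*l^3 - 9*l^2*y^2 - 9*l^2*y + l*y^3 + l*y^2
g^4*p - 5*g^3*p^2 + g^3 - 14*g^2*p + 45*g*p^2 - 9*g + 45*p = (g - 3)*(g + 3)*(g - 5*p)*(g*p + 1)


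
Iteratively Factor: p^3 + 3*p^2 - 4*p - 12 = (p + 2)*(p^2 + p - 6) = (p - 2)*(p + 2)*(p + 3)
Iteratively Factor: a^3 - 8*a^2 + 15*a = (a - 5)*(a^2 - 3*a) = (a - 5)*(a - 3)*(a)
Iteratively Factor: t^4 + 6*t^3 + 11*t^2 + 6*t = (t + 3)*(t^3 + 3*t^2 + 2*t) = (t + 1)*(t + 3)*(t^2 + 2*t) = (t + 1)*(t + 2)*(t + 3)*(t)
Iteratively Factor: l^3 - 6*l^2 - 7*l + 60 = (l - 4)*(l^2 - 2*l - 15) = (l - 5)*(l - 4)*(l + 3)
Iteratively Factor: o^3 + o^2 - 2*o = (o - 1)*(o^2 + 2*o) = o*(o - 1)*(o + 2)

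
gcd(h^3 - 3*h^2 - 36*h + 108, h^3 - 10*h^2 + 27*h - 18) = h^2 - 9*h + 18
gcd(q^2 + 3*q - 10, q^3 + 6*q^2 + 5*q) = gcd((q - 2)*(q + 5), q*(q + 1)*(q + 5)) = q + 5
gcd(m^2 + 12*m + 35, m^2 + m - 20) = m + 5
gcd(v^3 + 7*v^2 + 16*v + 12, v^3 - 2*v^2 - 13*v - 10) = v + 2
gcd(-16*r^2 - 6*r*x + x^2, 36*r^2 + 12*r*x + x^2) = 1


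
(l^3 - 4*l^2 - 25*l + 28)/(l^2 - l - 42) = (l^2 + 3*l - 4)/(l + 6)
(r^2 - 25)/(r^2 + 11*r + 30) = (r - 5)/(r + 6)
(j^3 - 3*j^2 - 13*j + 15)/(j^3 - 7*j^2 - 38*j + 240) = (j^2 + 2*j - 3)/(j^2 - 2*j - 48)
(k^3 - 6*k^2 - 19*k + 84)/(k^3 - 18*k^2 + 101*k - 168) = (k + 4)/(k - 8)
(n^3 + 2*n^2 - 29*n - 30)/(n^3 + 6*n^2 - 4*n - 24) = (n^2 - 4*n - 5)/(n^2 - 4)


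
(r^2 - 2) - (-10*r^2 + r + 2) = 11*r^2 - r - 4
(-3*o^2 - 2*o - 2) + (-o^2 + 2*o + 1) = -4*o^2 - 1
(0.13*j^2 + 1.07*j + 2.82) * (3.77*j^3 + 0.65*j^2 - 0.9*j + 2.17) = 0.4901*j^5 + 4.1184*j^4 + 11.2099*j^3 + 1.1521*j^2 - 0.2161*j + 6.1194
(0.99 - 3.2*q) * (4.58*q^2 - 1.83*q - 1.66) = -14.656*q^3 + 10.3902*q^2 + 3.5003*q - 1.6434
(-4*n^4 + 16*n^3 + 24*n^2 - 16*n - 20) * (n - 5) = -4*n^5 + 36*n^4 - 56*n^3 - 136*n^2 + 60*n + 100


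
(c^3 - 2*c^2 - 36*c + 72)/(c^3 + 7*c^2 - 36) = (c - 6)/(c + 3)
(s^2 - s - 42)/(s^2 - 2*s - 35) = (s + 6)/(s + 5)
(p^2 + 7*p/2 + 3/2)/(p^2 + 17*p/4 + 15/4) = 2*(2*p + 1)/(4*p + 5)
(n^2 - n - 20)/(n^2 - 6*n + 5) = (n + 4)/(n - 1)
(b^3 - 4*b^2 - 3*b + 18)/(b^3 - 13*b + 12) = (b^2 - b - 6)/(b^2 + 3*b - 4)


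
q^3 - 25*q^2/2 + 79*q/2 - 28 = (q - 8)*(q - 7/2)*(q - 1)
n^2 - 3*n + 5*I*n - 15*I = (n - 3)*(n + 5*I)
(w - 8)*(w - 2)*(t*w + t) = t*w^3 - 9*t*w^2 + 6*t*w + 16*t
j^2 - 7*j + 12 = (j - 4)*(j - 3)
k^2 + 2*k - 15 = (k - 3)*(k + 5)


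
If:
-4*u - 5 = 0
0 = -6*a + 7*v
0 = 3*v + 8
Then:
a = -28/9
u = -5/4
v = -8/3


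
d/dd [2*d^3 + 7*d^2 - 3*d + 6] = 6*d^2 + 14*d - 3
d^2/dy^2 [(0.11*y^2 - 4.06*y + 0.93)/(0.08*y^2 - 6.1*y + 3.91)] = (0.0553920000000001*y^3 - 0.170736000000002*y^2 + 4.89676799999995*y - 121.677946)/(0.000512*y^6 - 0.11712*y^5 + 9.005472*y^4 - 238.42948*y^3 + 440.142444*y^2 - 279.77223*y + 59.776471)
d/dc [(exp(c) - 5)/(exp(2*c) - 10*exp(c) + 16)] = (-2*(exp(c) - 5)^2 + exp(2*c) - 10*exp(c) + 16)*exp(c)/(exp(2*c) - 10*exp(c) + 16)^2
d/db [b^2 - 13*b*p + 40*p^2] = 2*b - 13*p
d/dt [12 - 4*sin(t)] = -4*cos(t)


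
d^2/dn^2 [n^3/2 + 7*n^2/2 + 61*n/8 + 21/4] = 3*n + 7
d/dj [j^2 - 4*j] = 2*j - 4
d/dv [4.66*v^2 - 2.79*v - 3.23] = 9.32*v - 2.79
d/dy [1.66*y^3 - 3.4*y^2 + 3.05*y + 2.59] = 4.98*y^2 - 6.8*y + 3.05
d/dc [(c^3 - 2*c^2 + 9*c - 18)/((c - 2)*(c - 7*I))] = (c^2 - 14*I*c - 9)/(c^2 - 14*I*c - 49)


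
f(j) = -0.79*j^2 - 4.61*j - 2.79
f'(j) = -1.58*j - 4.61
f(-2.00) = 3.27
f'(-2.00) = -1.45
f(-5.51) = -1.37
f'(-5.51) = 4.10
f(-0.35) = -1.27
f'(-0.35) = -4.06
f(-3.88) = 3.20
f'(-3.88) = 1.52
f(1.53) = -11.69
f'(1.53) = -7.03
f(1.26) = -9.85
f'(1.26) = -6.60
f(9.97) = -127.28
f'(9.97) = -20.36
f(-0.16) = -2.07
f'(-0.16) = -4.36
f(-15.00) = -111.39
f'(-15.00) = 19.09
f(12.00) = -171.87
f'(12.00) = -23.57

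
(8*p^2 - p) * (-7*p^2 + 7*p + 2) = -56*p^4 + 63*p^3 + 9*p^2 - 2*p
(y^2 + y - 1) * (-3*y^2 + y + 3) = -3*y^4 - 2*y^3 + 7*y^2 + 2*y - 3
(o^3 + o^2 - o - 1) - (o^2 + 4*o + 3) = o^3 - 5*o - 4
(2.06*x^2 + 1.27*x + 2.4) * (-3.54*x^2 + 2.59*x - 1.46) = -7.2924*x^4 + 0.8396*x^3 - 8.2143*x^2 + 4.3618*x - 3.504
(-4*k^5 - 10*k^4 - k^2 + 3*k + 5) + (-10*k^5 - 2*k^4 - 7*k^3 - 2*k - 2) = -14*k^5 - 12*k^4 - 7*k^3 - k^2 + k + 3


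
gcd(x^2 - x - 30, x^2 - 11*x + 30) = x - 6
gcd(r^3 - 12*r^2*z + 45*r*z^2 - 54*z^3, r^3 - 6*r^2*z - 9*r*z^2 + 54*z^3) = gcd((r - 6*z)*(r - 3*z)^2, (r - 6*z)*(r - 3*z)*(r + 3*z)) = r^2 - 9*r*z + 18*z^2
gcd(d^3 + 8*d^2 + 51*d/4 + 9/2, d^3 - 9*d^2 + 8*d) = 1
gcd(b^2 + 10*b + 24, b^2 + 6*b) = b + 6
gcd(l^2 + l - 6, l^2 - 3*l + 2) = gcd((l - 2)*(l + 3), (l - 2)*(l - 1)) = l - 2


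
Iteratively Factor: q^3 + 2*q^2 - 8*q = (q)*(q^2 + 2*q - 8) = q*(q + 4)*(q - 2)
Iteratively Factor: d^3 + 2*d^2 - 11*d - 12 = (d + 1)*(d^2 + d - 12) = (d + 1)*(d + 4)*(d - 3)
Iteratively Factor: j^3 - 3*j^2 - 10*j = (j + 2)*(j^2 - 5*j) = j*(j + 2)*(j - 5)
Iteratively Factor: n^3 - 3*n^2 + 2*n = (n - 2)*(n^2 - n) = n*(n - 2)*(n - 1)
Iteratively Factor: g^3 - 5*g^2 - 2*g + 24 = (g - 4)*(g^2 - g - 6) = (g - 4)*(g + 2)*(g - 3)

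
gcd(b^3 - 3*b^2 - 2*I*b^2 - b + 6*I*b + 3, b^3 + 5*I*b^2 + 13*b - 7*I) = b^2 - 2*I*b - 1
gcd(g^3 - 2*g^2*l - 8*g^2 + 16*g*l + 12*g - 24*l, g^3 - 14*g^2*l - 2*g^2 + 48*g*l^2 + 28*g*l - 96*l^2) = g - 2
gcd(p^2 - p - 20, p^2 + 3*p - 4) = p + 4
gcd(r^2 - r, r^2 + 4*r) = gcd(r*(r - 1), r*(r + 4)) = r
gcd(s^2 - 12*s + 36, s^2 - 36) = s - 6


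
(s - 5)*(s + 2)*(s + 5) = s^3 + 2*s^2 - 25*s - 50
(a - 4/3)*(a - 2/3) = a^2 - 2*a + 8/9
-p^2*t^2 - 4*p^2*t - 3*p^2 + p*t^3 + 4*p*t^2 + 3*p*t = (-p + t)*(t + 3)*(p*t + p)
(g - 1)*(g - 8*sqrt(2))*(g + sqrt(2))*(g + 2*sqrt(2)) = g^4 - 5*sqrt(2)*g^3 - g^3 - 44*g^2 + 5*sqrt(2)*g^2 - 32*sqrt(2)*g + 44*g + 32*sqrt(2)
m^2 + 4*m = m*(m + 4)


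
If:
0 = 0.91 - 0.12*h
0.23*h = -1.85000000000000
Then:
No Solution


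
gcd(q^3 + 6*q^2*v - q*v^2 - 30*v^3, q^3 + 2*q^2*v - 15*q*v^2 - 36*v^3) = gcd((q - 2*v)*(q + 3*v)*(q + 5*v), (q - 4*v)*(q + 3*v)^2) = q + 3*v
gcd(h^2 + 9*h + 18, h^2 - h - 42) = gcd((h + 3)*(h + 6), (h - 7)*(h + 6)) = h + 6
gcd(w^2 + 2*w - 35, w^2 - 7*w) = 1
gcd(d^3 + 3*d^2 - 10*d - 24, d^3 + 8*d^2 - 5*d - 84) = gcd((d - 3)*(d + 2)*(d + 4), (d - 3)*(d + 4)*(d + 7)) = d^2 + d - 12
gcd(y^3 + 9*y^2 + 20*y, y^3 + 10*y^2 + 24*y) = y^2 + 4*y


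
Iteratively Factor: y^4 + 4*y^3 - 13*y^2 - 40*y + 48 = (y + 4)*(y^3 - 13*y + 12) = (y - 1)*(y + 4)*(y^2 + y - 12) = (y - 1)*(y + 4)^2*(y - 3)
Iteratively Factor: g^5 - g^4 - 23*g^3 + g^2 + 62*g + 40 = (g - 2)*(g^4 + g^3 - 21*g^2 - 41*g - 20) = (g - 2)*(g + 1)*(g^3 - 21*g - 20) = (g - 5)*(g - 2)*(g + 1)*(g^2 + 5*g + 4) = (g - 5)*(g - 2)*(g + 1)^2*(g + 4)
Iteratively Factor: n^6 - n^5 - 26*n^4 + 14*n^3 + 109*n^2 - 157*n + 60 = (n + 4)*(n^5 - 5*n^4 - 6*n^3 + 38*n^2 - 43*n + 15) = (n - 5)*(n + 4)*(n^4 - 6*n^2 + 8*n - 3) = (n - 5)*(n - 1)*(n + 4)*(n^3 + n^2 - 5*n + 3) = (n - 5)*(n - 1)^2*(n + 4)*(n^2 + 2*n - 3) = (n - 5)*(n - 1)^2*(n + 3)*(n + 4)*(n - 1)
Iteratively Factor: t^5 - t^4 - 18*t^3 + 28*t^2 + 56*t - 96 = (t - 2)*(t^4 + t^3 - 16*t^2 - 4*t + 48) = (t - 3)*(t - 2)*(t^3 + 4*t^2 - 4*t - 16) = (t - 3)*(t - 2)^2*(t^2 + 6*t + 8) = (t - 3)*(t - 2)^2*(t + 4)*(t + 2)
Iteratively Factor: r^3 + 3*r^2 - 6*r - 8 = (r - 2)*(r^2 + 5*r + 4) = (r - 2)*(r + 1)*(r + 4)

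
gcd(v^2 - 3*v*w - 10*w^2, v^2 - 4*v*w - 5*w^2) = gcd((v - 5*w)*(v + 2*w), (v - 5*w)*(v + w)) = v - 5*w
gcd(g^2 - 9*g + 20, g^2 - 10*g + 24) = g - 4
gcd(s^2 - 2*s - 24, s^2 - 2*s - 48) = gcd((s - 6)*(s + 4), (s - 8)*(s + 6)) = 1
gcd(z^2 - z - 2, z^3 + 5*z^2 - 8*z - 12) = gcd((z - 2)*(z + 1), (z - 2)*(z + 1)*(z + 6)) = z^2 - z - 2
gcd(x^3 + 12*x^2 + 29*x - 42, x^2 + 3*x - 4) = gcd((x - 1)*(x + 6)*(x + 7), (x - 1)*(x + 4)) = x - 1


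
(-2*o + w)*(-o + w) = 2*o^2 - 3*o*w + w^2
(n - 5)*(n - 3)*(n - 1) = n^3 - 9*n^2 + 23*n - 15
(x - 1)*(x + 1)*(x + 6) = x^3 + 6*x^2 - x - 6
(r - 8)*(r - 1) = r^2 - 9*r + 8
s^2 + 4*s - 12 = (s - 2)*(s + 6)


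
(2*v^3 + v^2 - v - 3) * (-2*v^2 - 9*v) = -4*v^5 - 20*v^4 - 7*v^3 + 15*v^2 + 27*v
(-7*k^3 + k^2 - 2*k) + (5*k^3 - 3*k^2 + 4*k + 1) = -2*k^3 - 2*k^2 + 2*k + 1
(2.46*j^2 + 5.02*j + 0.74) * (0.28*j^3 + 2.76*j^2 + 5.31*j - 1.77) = 0.6888*j^5 + 8.1952*j^4 + 27.125*j^3 + 24.3444*j^2 - 4.956*j - 1.3098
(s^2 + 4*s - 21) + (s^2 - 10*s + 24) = 2*s^2 - 6*s + 3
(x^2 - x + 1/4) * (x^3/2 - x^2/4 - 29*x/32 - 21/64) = x^5/2 - 3*x^4/4 - 17*x^3/32 + 33*x^2/64 + 13*x/128 - 21/256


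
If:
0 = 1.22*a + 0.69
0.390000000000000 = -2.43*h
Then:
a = -0.57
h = -0.16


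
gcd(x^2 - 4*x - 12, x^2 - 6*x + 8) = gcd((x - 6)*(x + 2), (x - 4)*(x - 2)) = 1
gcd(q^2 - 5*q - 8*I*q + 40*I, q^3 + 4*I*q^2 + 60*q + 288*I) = q - 8*I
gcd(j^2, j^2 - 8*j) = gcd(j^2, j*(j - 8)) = j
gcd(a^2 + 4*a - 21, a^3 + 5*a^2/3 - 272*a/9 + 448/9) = a + 7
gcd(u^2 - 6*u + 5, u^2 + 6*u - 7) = u - 1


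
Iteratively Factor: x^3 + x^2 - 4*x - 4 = (x + 1)*(x^2 - 4) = (x - 2)*(x + 1)*(x + 2)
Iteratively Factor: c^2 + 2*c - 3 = (c + 3)*(c - 1)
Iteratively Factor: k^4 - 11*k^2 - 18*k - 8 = (k - 4)*(k^3 + 4*k^2 + 5*k + 2) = (k - 4)*(k + 1)*(k^2 + 3*k + 2) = (k - 4)*(k + 1)*(k + 2)*(k + 1)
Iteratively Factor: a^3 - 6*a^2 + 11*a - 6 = (a - 1)*(a^2 - 5*a + 6) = (a - 2)*(a - 1)*(a - 3)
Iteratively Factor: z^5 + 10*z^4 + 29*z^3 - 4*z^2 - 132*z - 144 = (z - 2)*(z^4 + 12*z^3 + 53*z^2 + 102*z + 72) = (z - 2)*(z + 3)*(z^3 + 9*z^2 + 26*z + 24) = (z - 2)*(z + 3)^2*(z^2 + 6*z + 8) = (z - 2)*(z + 2)*(z + 3)^2*(z + 4)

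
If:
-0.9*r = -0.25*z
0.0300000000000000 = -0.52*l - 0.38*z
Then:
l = -0.730769230769231*z - 0.0576923076923077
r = 0.277777777777778*z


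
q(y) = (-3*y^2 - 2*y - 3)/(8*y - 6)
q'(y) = (-6*y - 2)/(8*y - 6) - 8*(-3*y^2 - 2*y - 3)/(8*y - 6)^2 = 3*(-2*y^2 + 3*y + 3)/(16*y^2 - 24*y + 9)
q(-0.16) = 0.38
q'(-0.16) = 0.56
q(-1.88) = 0.47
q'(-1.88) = -0.26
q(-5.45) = 1.64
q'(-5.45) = -0.35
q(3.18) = -2.04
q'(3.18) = -0.24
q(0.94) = -4.95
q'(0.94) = 21.05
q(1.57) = -2.06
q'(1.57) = 0.78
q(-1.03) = 0.29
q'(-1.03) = -0.13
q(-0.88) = 0.27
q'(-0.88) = -0.08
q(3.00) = -2.00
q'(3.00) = -0.22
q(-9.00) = 2.92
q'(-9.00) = -0.37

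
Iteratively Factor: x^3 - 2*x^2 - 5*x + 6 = (x - 3)*(x^2 + x - 2) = (x - 3)*(x - 1)*(x + 2)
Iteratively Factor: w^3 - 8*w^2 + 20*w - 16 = (w - 4)*(w^2 - 4*w + 4) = (w - 4)*(w - 2)*(w - 2)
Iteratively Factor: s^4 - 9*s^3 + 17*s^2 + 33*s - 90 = (s - 3)*(s^3 - 6*s^2 - s + 30) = (s - 3)*(s + 2)*(s^2 - 8*s + 15) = (s - 3)^2*(s + 2)*(s - 5)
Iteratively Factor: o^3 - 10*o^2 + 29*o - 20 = (o - 1)*(o^2 - 9*o + 20) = (o - 5)*(o - 1)*(o - 4)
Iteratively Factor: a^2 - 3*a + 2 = (a - 2)*(a - 1)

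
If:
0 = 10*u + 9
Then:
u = -9/10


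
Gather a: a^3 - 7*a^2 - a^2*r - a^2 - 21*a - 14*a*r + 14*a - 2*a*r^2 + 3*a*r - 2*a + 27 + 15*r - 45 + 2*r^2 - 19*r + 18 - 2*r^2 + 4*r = a^3 + a^2*(-r - 8) + a*(-2*r^2 - 11*r - 9)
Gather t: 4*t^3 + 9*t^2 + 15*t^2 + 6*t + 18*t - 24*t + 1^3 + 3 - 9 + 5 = 4*t^3 + 24*t^2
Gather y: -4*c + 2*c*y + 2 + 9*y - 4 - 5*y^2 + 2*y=-4*c - 5*y^2 + y*(2*c + 11) - 2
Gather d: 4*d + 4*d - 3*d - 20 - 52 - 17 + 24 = 5*d - 65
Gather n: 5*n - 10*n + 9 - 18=-5*n - 9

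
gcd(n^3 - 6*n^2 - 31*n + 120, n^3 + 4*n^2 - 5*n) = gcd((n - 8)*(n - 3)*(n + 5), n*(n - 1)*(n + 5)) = n + 5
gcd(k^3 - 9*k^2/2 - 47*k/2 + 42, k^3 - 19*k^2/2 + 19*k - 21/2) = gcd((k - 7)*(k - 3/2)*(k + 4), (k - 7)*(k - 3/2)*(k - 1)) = k^2 - 17*k/2 + 21/2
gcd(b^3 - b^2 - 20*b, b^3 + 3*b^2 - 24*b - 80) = b^2 - b - 20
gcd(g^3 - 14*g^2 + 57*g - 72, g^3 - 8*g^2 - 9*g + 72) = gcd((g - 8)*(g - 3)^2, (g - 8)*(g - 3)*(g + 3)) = g^2 - 11*g + 24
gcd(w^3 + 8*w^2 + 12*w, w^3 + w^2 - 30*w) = w^2 + 6*w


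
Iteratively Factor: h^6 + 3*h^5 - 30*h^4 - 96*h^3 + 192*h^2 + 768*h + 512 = (h + 2)*(h^5 + h^4 - 32*h^3 - 32*h^2 + 256*h + 256) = (h + 2)*(h + 4)*(h^4 - 3*h^3 - 20*h^2 + 48*h + 64) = (h + 2)*(h + 4)^2*(h^3 - 7*h^2 + 8*h + 16) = (h - 4)*(h + 2)*(h + 4)^2*(h^2 - 3*h - 4) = (h - 4)^2*(h + 2)*(h + 4)^2*(h + 1)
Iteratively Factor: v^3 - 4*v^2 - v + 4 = (v + 1)*(v^2 - 5*v + 4) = (v - 4)*(v + 1)*(v - 1)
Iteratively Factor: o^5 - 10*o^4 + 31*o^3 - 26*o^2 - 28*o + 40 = (o - 2)*(o^4 - 8*o^3 + 15*o^2 + 4*o - 20) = (o - 2)*(o + 1)*(o^3 - 9*o^2 + 24*o - 20) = (o - 2)^2*(o + 1)*(o^2 - 7*o + 10) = (o - 5)*(o - 2)^2*(o + 1)*(o - 2)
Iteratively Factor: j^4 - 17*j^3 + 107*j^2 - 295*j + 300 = (j - 5)*(j^3 - 12*j^2 + 47*j - 60) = (j - 5)*(j - 3)*(j^2 - 9*j + 20) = (j - 5)^2*(j - 3)*(j - 4)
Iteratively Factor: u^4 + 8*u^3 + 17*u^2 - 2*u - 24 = (u + 3)*(u^3 + 5*u^2 + 2*u - 8) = (u + 2)*(u + 3)*(u^2 + 3*u - 4) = (u + 2)*(u + 3)*(u + 4)*(u - 1)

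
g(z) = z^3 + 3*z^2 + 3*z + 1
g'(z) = 3*z^2 + 6*z + 3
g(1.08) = 9.00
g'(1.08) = 12.98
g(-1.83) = -0.57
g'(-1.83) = 2.07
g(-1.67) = -0.30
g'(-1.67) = 1.35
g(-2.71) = -5.00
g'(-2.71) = 8.77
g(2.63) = 47.83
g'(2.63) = 39.53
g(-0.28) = 0.37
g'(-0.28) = 1.56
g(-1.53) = -0.15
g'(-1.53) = 0.84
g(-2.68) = -4.74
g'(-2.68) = 8.47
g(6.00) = 343.00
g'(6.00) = 147.00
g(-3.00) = -8.00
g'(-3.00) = 12.00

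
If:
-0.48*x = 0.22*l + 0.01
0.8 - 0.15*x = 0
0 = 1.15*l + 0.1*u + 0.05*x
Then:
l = -11.68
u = 131.67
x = 5.33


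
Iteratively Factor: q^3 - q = (q + 1)*(q^2 - q) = q*(q + 1)*(q - 1)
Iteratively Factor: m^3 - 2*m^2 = (m)*(m^2 - 2*m) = m*(m - 2)*(m)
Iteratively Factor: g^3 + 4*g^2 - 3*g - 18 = (g + 3)*(g^2 + g - 6) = (g - 2)*(g + 3)*(g + 3)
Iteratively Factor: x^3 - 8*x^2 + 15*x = (x)*(x^2 - 8*x + 15) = x*(x - 5)*(x - 3)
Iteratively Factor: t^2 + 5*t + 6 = (t + 2)*(t + 3)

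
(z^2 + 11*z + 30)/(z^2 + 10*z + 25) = (z + 6)/(z + 5)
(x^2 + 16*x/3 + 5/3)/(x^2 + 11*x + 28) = (3*x^2 + 16*x + 5)/(3*(x^2 + 11*x + 28))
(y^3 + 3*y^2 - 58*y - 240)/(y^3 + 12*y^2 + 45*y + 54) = (y^2 - 3*y - 40)/(y^2 + 6*y + 9)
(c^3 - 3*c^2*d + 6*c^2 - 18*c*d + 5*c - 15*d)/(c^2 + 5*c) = c - 3*d + 1 - 3*d/c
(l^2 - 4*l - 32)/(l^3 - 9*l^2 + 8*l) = (l + 4)/(l*(l - 1))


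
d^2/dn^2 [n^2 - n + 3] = 2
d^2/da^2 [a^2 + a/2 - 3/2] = 2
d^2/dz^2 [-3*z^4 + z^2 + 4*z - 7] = 2 - 36*z^2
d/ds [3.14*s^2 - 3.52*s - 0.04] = 6.28*s - 3.52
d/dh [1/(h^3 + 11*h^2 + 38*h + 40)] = (-3*h^2 - 22*h - 38)/(h^3 + 11*h^2 + 38*h + 40)^2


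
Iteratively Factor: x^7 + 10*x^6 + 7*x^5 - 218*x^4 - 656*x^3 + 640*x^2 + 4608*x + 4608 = (x + 2)*(x^6 + 8*x^5 - 9*x^4 - 200*x^3 - 256*x^2 + 1152*x + 2304) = (x + 2)*(x + 4)*(x^5 + 4*x^4 - 25*x^3 - 100*x^2 + 144*x + 576) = (x - 4)*(x + 2)*(x + 4)*(x^4 + 8*x^3 + 7*x^2 - 72*x - 144) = (x - 4)*(x - 3)*(x + 2)*(x + 4)*(x^3 + 11*x^2 + 40*x + 48) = (x - 4)*(x - 3)*(x + 2)*(x + 4)^2*(x^2 + 7*x + 12) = (x - 4)*(x - 3)*(x + 2)*(x + 3)*(x + 4)^2*(x + 4)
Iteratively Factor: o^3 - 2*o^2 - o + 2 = (o - 1)*(o^2 - o - 2) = (o - 1)*(o + 1)*(o - 2)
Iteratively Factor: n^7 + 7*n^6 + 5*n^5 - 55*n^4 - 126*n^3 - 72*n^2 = (n + 1)*(n^6 + 6*n^5 - n^4 - 54*n^3 - 72*n^2) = n*(n + 1)*(n^5 + 6*n^4 - n^3 - 54*n^2 - 72*n) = n*(n + 1)*(n + 3)*(n^4 + 3*n^3 - 10*n^2 - 24*n) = n*(n - 3)*(n + 1)*(n + 3)*(n^3 + 6*n^2 + 8*n) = n*(n - 3)*(n + 1)*(n + 3)*(n + 4)*(n^2 + 2*n) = n*(n - 3)*(n + 1)*(n + 2)*(n + 3)*(n + 4)*(n)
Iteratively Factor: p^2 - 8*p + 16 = (p - 4)*(p - 4)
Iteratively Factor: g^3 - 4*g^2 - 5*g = (g - 5)*(g^2 + g) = (g - 5)*(g + 1)*(g)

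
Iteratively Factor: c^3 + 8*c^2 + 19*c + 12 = (c + 4)*(c^2 + 4*c + 3) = (c + 1)*(c + 4)*(c + 3)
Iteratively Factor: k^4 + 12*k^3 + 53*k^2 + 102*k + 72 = (k + 3)*(k^3 + 9*k^2 + 26*k + 24) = (k + 2)*(k + 3)*(k^2 + 7*k + 12) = (k + 2)*(k + 3)^2*(k + 4)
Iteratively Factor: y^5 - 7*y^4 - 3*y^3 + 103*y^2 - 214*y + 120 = (y - 2)*(y^4 - 5*y^3 - 13*y^2 + 77*y - 60) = (y - 2)*(y - 1)*(y^3 - 4*y^2 - 17*y + 60) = (y - 2)*(y - 1)*(y + 4)*(y^2 - 8*y + 15) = (y - 3)*(y - 2)*(y - 1)*(y + 4)*(y - 5)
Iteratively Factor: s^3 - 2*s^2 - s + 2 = (s + 1)*(s^2 - 3*s + 2) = (s - 1)*(s + 1)*(s - 2)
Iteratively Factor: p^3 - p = (p + 1)*(p^2 - p) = (p - 1)*(p + 1)*(p)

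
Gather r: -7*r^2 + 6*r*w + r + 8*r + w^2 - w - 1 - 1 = -7*r^2 + r*(6*w + 9) + w^2 - w - 2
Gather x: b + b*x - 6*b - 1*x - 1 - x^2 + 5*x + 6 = -5*b - x^2 + x*(b + 4) + 5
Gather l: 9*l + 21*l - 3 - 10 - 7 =30*l - 20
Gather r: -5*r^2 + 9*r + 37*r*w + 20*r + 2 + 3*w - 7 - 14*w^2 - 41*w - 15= -5*r^2 + r*(37*w + 29) - 14*w^2 - 38*w - 20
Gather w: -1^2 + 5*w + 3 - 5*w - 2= 0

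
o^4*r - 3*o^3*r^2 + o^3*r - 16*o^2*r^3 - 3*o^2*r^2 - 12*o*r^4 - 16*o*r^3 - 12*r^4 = (o - 6*r)*(o + r)*(o + 2*r)*(o*r + r)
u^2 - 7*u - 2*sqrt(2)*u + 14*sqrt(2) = (u - 7)*(u - 2*sqrt(2))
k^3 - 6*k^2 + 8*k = k*(k - 4)*(k - 2)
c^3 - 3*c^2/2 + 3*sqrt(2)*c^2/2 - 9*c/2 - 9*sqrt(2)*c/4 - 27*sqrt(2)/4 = (c - 3)*(c + 3/2)*(c + 3*sqrt(2)/2)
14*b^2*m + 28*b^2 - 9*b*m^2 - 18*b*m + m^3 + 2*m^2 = (-7*b + m)*(-2*b + m)*(m + 2)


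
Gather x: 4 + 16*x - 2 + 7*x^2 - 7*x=7*x^2 + 9*x + 2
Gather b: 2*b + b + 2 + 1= 3*b + 3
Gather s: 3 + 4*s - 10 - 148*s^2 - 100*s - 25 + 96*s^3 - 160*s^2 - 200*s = 96*s^3 - 308*s^2 - 296*s - 32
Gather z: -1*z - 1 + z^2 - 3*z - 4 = z^2 - 4*z - 5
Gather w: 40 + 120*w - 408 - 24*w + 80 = 96*w - 288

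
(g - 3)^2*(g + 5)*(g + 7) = g^4 + 6*g^3 - 28*g^2 - 102*g + 315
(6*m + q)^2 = 36*m^2 + 12*m*q + q^2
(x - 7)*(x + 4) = x^2 - 3*x - 28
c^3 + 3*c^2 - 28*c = c*(c - 4)*(c + 7)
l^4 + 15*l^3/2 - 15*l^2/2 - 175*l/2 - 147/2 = (l - 7/2)*(l + 1)*(l + 3)*(l + 7)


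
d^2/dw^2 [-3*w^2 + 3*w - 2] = -6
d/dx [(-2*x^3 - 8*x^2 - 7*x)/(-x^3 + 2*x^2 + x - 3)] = 3*(-4*x^4 - 6*x^3 + 8*x^2 + 16*x + 7)/(x^6 - 4*x^5 + 2*x^4 + 10*x^3 - 11*x^2 - 6*x + 9)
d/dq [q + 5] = 1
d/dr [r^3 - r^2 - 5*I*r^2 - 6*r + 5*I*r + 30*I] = 3*r^2 - 2*r - 10*I*r - 6 + 5*I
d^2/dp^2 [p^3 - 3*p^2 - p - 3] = 6*p - 6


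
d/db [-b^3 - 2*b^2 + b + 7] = -3*b^2 - 4*b + 1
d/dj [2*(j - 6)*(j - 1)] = 4*j - 14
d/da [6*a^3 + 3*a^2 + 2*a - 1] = 18*a^2 + 6*a + 2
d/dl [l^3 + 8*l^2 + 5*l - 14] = 3*l^2 + 16*l + 5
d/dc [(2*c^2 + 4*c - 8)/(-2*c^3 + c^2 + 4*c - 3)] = 4*(c^3 + 5*c^2 - 6*c - 5)/(4*c^5 - 15*c^3 + 5*c^2 + 15*c - 9)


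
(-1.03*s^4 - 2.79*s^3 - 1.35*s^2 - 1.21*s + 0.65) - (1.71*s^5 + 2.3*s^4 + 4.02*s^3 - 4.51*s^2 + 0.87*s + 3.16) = -1.71*s^5 - 3.33*s^4 - 6.81*s^3 + 3.16*s^2 - 2.08*s - 2.51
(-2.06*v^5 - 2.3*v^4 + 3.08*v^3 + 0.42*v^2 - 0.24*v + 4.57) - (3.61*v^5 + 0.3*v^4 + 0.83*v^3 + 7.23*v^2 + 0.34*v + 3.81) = -5.67*v^5 - 2.6*v^4 + 2.25*v^3 - 6.81*v^2 - 0.58*v + 0.76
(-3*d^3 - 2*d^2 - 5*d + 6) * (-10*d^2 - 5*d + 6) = 30*d^5 + 35*d^4 + 42*d^3 - 47*d^2 - 60*d + 36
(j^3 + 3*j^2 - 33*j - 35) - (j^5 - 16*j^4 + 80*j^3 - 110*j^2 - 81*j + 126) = -j^5 + 16*j^4 - 79*j^3 + 113*j^2 + 48*j - 161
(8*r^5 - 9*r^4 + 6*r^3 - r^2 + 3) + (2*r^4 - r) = 8*r^5 - 7*r^4 + 6*r^3 - r^2 - r + 3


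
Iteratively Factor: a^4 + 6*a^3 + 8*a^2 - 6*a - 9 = (a + 1)*(a^3 + 5*a^2 + 3*a - 9) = (a + 1)*(a + 3)*(a^2 + 2*a - 3) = (a + 1)*(a + 3)^2*(a - 1)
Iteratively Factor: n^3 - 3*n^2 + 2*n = (n - 1)*(n^2 - 2*n) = (n - 2)*(n - 1)*(n)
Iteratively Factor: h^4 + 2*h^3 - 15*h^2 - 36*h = (h)*(h^3 + 2*h^2 - 15*h - 36) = h*(h + 3)*(h^2 - h - 12) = h*(h - 4)*(h + 3)*(h + 3)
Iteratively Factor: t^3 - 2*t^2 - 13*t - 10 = (t - 5)*(t^2 + 3*t + 2) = (t - 5)*(t + 2)*(t + 1)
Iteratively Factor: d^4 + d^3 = (d)*(d^3 + d^2) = d^2*(d^2 + d) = d^2*(d + 1)*(d)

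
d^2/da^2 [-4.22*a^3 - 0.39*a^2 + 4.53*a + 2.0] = -25.32*a - 0.78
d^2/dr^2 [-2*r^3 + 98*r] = -12*r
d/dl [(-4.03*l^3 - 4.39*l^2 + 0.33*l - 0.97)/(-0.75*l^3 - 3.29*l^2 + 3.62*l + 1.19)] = (-1.77635683940025e-15*l^5 + 9.9662*l^4 - 28.6822*l^3 - 31.3757*l^2 - 16.8308*l + 3.9041)/(0.5625*l^6 + 4.935*l^5 + 5.3941*l^4 - 25.6046*l^3 + 5.2742*l^2 + 8.6156*l + 1.4161)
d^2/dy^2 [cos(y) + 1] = -cos(y)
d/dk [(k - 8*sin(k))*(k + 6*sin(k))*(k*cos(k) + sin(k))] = -k^3*sin(k) + 4*k^2*sin(k)^2 + 4*k^2*cos(k) - 2*k^2 + 144*k*sin(k)^3 - 8*k*sin(k)*cos(k) - 94*k*sin(k) - 192*sin(k)^2*cos(k) - 2*sin(k)^2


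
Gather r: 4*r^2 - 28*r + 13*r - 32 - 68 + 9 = 4*r^2 - 15*r - 91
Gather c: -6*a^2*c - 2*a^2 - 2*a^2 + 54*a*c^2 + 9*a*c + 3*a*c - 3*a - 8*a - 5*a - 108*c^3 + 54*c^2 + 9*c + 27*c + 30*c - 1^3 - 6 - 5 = -4*a^2 - 16*a - 108*c^3 + c^2*(54*a + 54) + c*(-6*a^2 + 12*a + 66) - 12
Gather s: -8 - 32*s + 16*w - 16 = -32*s + 16*w - 24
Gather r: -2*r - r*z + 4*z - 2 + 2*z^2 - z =r*(-z - 2) + 2*z^2 + 3*z - 2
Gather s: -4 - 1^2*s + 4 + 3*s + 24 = 2*s + 24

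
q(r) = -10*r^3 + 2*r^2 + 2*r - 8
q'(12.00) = -4270.00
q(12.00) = -16976.00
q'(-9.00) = -2464.00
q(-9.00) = 7426.00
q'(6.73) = -1329.87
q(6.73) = -2952.17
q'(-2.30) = -165.90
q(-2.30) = 119.65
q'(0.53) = -4.31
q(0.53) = -7.87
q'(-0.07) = 1.57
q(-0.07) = -8.13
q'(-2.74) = -234.19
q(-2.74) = 207.24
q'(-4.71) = -682.36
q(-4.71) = 1071.82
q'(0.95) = -21.28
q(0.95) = -12.87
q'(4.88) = -692.91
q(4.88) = -1112.75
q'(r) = -30*r^2 + 4*r + 2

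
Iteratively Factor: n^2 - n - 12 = (n - 4)*(n + 3)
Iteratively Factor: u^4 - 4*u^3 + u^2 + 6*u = (u - 3)*(u^3 - u^2 - 2*u) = u*(u - 3)*(u^2 - u - 2) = u*(u - 3)*(u - 2)*(u + 1)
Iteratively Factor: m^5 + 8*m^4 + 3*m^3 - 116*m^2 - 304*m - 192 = (m + 1)*(m^4 + 7*m^3 - 4*m^2 - 112*m - 192) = (m + 1)*(m + 4)*(m^3 + 3*m^2 - 16*m - 48) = (m + 1)*(m + 3)*(m + 4)*(m^2 - 16) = (m - 4)*(m + 1)*(m + 3)*(m + 4)*(m + 4)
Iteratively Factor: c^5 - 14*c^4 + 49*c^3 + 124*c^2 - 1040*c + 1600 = (c - 4)*(c^4 - 10*c^3 + 9*c^2 + 160*c - 400) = (c - 4)^2*(c^3 - 6*c^2 - 15*c + 100) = (c - 4)^2*(c + 4)*(c^2 - 10*c + 25) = (c - 5)*(c - 4)^2*(c + 4)*(c - 5)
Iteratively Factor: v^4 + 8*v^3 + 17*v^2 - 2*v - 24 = (v + 3)*(v^3 + 5*v^2 + 2*v - 8) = (v - 1)*(v + 3)*(v^2 + 6*v + 8) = (v - 1)*(v + 3)*(v + 4)*(v + 2)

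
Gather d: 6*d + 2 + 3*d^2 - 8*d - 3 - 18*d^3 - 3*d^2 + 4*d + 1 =-18*d^3 + 2*d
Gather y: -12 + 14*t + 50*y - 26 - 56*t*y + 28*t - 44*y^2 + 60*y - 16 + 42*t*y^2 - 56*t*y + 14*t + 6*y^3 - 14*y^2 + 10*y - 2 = 56*t + 6*y^3 + y^2*(42*t - 58) + y*(120 - 112*t) - 56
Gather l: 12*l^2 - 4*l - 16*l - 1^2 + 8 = 12*l^2 - 20*l + 7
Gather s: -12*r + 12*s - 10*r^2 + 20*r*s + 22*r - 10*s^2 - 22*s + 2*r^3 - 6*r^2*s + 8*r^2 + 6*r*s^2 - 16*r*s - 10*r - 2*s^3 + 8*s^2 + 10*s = 2*r^3 - 2*r^2 - 2*s^3 + s^2*(6*r - 2) + s*(-6*r^2 + 4*r)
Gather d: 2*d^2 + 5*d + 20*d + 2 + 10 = 2*d^2 + 25*d + 12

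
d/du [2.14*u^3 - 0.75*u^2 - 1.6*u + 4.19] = 6.42*u^2 - 1.5*u - 1.6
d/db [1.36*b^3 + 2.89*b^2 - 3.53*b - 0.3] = 4.08*b^2 + 5.78*b - 3.53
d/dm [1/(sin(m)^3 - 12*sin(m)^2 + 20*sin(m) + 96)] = (-3*sin(m)^2 + 24*sin(m) - 20)*cos(m)/(sin(m)^3 - 12*sin(m)^2 + 20*sin(m) + 96)^2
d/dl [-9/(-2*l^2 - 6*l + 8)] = 9*(-2*l - 3)/(2*(l^2 + 3*l - 4)^2)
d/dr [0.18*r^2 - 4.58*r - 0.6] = 0.36*r - 4.58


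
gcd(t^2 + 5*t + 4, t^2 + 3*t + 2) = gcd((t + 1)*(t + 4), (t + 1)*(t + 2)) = t + 1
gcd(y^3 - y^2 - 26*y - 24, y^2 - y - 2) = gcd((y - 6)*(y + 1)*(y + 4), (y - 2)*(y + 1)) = y + 1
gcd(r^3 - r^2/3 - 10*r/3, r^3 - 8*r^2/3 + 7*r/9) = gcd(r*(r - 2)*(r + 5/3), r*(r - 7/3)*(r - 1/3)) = r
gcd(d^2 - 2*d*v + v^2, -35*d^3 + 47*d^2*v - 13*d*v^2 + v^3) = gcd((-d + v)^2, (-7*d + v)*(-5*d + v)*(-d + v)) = -d + v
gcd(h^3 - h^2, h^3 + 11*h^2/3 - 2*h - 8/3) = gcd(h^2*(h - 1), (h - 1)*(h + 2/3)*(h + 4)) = h - 1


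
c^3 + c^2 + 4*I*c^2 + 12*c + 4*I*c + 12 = (c + 1)*(c - 2*I)*(c + 6*I)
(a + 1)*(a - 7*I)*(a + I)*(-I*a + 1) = -I*a^4 - 5*a^3 - I*a^3 - 5*a^2 - 13*I*a^2 + 7*a - 13*I*a + 7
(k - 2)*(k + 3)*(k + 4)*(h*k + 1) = h*k^4 + 5*h*k^3 - 2*h*k^2 - 24*h*k + k^3 + 5*k^2 - 2*k - 24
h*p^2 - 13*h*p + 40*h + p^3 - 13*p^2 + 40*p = (h + p)*(p - 8)*(p - 5)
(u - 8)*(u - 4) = u^2 - 12*u + 32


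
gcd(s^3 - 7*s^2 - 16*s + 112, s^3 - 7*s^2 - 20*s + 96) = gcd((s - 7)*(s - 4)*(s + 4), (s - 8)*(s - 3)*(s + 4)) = s + 4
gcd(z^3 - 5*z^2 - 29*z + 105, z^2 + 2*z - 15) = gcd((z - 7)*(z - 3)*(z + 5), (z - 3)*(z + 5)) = z^2 + 2*z - 15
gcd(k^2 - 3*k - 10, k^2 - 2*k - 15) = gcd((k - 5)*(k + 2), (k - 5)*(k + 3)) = k - 5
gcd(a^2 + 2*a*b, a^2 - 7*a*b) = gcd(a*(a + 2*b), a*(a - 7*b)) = a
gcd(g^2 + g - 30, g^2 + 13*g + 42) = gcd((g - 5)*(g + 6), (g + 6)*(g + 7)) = g + 6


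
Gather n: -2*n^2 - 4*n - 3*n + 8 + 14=-2*n^2 - 7*n + 22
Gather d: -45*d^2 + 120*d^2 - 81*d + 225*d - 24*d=75*d^2 + 120*d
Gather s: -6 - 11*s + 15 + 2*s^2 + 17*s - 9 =2*s^2 + 6*s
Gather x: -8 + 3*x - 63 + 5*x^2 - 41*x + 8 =5*x^2 - 38*x - 63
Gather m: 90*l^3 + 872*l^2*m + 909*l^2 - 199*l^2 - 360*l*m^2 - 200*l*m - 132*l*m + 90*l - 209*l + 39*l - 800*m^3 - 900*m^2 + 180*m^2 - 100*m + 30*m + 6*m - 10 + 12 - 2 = 90*l^3 + 710*l^2 - 80*l - 800*m^3 + m^2*(-360*l - 720) + m*(872*l^2 - 332*l - 64)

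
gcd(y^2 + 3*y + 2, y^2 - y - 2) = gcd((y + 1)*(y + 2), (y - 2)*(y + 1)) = y + 1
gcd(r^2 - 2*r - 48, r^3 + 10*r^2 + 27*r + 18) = r + 6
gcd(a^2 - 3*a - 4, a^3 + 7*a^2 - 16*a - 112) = a - 4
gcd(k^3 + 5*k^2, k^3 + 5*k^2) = k^3 + 5*k^2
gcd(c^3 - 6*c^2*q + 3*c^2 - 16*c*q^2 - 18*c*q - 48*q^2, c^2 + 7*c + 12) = c + 3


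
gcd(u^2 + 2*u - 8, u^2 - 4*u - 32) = u + 4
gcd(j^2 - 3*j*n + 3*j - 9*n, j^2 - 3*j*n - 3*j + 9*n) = j - 3*n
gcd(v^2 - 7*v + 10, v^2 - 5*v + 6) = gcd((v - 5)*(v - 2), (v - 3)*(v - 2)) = v - 2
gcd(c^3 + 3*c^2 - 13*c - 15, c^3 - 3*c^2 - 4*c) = c + 1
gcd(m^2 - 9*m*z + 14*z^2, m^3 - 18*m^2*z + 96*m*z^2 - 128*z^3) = -m + 2*z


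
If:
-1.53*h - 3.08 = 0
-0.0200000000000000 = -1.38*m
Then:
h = -2.01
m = 0.01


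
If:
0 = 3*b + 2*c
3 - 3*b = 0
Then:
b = 1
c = -3/2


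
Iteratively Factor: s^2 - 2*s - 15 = (s + 3)*(s - 5)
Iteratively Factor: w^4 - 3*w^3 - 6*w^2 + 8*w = (w + 2)*(w^3 - 5*w^2 + 4*w) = (w - 1)*(w + 2)*(w^2 - 4*w) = (w - 4)*(w - 1)*(w + 2)*(w)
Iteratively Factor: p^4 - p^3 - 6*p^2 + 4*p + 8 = (p - 2)*(p^3 + p^2 - 4*p - 4) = (p - 2)^2*(p^2 + 3*p + 2) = (p - 2)^2*(p + 2)*(p + 1)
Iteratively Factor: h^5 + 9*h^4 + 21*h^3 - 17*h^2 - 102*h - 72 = (h + 1)*(h^4 + 8*h^3 + 13*h^2 - 30*h - 72) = (h + 1)*(h + 3)*(h^3 + 5*h^2 - 2*h - 24) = (h + 1)*(h + 3)^2*(h^2 + 2*h - 8) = (h + 1)*(h + 3)^2*(h + 4)*(h - 2)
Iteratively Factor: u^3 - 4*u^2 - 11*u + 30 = (u - 5)*(u^2 + u - 6) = (u - 5)*(u + 3)*(u - 2)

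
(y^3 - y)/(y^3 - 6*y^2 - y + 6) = y/(y - 6)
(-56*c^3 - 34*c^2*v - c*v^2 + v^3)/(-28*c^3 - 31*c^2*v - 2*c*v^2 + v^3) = (2*c + v)/(c + v)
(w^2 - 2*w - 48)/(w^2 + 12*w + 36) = (w - 8)/(w + 6)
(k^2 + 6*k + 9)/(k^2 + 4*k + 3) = (k + 3)/(k + 1)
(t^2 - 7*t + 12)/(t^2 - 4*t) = (t - 3)/t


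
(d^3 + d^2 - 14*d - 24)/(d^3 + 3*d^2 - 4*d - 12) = (d - 4)/(d - 2)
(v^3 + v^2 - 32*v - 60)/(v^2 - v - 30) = v + 2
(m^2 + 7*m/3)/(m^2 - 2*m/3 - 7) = m/(m - 3)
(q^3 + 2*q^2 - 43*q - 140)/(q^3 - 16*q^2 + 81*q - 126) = (q^2 + 9*q + 20)/(q^2 - 9*q + 18)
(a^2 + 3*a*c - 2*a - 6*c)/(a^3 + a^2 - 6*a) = (a + 3*c)/(a*(a + 3))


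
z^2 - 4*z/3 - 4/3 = (z - 2)*(z + 2/3)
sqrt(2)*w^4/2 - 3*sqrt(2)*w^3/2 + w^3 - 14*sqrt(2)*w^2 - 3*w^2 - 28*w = w*(w - 7)*(w + 4)*(sqrt(2)*w/2 + 1)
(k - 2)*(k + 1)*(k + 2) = k^3 + k^2 - 4*k - 4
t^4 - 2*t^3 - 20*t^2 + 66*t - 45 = (t - 3)^2*(t - 1)*(t + 5)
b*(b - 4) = b^2 - 4*b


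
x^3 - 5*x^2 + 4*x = x*(x - 4)*(x - 1)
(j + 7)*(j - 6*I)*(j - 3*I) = j^3 + 7*j^2 - 9*I*j^2 - 18*j - 63*I*j - 126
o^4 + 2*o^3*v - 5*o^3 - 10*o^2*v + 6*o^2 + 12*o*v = o*(o - 3)*(o - 2)*(o + 2*v)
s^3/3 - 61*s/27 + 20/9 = (s/3 + 1)*(s - 5/3)*(s - 4/3)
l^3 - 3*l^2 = l^2*(l - 3)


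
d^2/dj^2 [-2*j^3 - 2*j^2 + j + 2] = -12*j - 4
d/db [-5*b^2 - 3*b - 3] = -10*b - 3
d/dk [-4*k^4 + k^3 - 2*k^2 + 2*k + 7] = -16*k^3 + 3*k^2 - 4*k + 2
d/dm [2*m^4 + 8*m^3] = 8*m^2*(m + 3)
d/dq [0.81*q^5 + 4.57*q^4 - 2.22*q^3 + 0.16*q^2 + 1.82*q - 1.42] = 4.05*q^4 + 18.28*q^3 - 6.66*q^2 + 0.32*q + 1.82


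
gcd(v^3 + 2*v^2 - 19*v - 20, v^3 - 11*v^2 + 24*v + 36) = v + 1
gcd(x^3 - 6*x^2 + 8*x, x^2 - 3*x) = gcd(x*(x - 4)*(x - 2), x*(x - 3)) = x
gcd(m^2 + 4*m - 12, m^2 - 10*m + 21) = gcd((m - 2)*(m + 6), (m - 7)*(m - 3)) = 1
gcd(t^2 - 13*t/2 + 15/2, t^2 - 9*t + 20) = t - 5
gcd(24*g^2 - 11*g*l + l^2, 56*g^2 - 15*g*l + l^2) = 8*g - l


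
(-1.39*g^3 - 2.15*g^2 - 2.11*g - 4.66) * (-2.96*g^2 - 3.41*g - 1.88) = 4.1144*g^5 + 11.1039*g^4 + 16.1903*g^3 + 25.0307*g^2 + 19.8574*g + 8.7608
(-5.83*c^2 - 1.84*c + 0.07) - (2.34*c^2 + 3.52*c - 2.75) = -8.17*c^2 - 5.36*c + 2.82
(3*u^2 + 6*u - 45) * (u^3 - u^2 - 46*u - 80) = 3*u^5 + 3*u^4 - 189*u^3 - 471*u^2 + 1590*u + 3600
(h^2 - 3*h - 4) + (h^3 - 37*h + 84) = h^3 + h^2 - 40*h + 80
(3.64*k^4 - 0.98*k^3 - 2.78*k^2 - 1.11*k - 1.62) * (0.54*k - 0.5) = 1.9656*k^5 - 2.3492*k^4 - 1.0112*k^3 + 0.7906*k^2 - 0.3198*k + 0.81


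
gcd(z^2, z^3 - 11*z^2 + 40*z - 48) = 1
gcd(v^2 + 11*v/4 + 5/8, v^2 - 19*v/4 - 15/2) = 1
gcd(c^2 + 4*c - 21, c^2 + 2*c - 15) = c - 3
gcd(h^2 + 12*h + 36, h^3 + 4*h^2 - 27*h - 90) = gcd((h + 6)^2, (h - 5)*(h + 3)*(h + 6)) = h + 6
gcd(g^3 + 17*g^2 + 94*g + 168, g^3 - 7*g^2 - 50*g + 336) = g + 7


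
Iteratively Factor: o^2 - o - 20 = (o + 4)*(o - 5)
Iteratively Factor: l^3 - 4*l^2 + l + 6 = (l - 3)*(l^2 - l - 2) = (l - 3)*(l + 1)*(l - 2)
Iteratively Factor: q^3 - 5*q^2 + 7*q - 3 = (q - 1)*(q^2 - 4*q + 3) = (q - 1)^2*(q - 3)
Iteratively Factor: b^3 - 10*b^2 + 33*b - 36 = (b - 4)*(b^2 - 6*b + 9) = (b - 4)*(b - 3)*(b - 3)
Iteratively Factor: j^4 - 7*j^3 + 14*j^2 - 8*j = (j - 2)*(j^3 - 5*j^2 + 4*j) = (j - 4)*(j - 2)*(j^2 - j) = j*(j - 4)*(j - 2)*(j - 1)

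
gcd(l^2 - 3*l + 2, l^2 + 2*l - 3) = l - 1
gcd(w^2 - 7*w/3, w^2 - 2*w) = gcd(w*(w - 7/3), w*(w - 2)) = w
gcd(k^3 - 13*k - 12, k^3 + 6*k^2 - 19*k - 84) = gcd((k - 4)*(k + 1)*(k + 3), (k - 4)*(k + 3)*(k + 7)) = k^2 - k - 12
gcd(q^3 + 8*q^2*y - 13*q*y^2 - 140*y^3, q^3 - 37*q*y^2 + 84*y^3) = -q^2 - 3*q*y + 28*y^2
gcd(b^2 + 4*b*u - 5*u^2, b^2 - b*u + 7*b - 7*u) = -b + u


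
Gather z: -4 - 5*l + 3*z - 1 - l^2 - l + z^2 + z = -l^2 - 6*l + z^2 + 4*z - 5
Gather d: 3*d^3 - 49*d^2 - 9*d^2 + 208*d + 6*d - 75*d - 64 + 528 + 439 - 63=3*d^3 - 58*d^2 + 139*d + 840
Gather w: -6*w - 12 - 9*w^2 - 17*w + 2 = -9*w^2 - 23*w - 10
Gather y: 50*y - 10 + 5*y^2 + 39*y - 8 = 5*y^2 + 89*y - 18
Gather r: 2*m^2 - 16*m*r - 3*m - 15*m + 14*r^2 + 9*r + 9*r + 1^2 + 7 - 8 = 2*m^2 - 18*m + 14*r^2 + r*(18 - 16*m)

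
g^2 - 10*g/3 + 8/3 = (g - 2)*(g - 4/3)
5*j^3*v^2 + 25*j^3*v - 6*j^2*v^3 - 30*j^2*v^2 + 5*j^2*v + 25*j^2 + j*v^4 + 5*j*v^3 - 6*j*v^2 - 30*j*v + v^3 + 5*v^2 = (-5*j + v)*(-j + v)*(v + 5)*(j*v + 1)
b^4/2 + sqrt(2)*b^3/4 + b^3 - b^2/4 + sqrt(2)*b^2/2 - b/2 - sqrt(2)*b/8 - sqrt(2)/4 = (b/2 + 1)*(b - sqrt(2)/2)*(b + sqrt(2)/2)^2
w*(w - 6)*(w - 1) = w^3 - 7*w^2 + 6*w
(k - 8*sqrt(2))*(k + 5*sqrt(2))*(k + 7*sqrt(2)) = k^3 + 4*sqrt(2)*k^2 - 122*k - 560*sqrt(2)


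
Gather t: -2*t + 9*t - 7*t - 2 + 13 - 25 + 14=0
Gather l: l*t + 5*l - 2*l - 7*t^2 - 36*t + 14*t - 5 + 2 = l*(t + 3) - 7*t^2 - 22*t - 3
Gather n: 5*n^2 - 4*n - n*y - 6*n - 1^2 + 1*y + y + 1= 5*n^2 + n*(-y - 10) + 2*y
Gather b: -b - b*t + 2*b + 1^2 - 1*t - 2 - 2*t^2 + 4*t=b*(1 - t) - 2*t^2 + 3*t - 1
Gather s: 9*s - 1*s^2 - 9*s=-s^2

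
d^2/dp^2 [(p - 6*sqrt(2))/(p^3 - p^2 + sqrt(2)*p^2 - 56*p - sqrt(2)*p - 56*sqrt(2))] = 2*(-(p - 6*sqrt(2))*(-3*p^2 - 2*sqrt(2)*p + 2*p + sqrt(2) + 56)^2 + (-3*p^2 - 2*sqrt(2)*p + 2*p - (p - 6*sqrt(2))*(3*p - 1 + sqrt(2)) + sqrt(2) + 56)*(-p^3 - sqrt(2)*p^2 + p^2 + sqrt(2)*p + 56*p + 56*sqrt(2)))/(-p^3 - sqrt(2)*p^2 + p^2 + sqrt(2)*p + 56*p + 56*sqrt(2))^3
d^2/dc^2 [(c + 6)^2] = 2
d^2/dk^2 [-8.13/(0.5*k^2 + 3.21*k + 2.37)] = 8.13*(0.5*k^2 + 3.21*k - (1.0*k + 3.21)*(2.0*k + 6.42) + 2.37)/(0.5*k^2 + 3.21*k + 2.37)^3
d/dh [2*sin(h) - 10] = 2*cos(h)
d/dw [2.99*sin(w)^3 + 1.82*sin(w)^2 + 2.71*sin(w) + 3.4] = (8.97*sin(w)^2 + 3.64*sin(w) + 2.71)*cos(w)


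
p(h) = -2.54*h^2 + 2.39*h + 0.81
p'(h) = 2.39 - 5.08*h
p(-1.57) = -9.20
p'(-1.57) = 10.37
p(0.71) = 1.23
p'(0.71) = -1.22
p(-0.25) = 0.05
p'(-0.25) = 3.66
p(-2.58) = -22.26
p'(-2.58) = 15.50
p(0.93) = 0.84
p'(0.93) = -2.33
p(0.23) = 1.23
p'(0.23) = 1.22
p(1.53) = -1.48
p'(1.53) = -5.38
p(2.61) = -10.25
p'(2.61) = -10.87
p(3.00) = -14.88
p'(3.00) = -12.85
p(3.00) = -14.88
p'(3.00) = -12.85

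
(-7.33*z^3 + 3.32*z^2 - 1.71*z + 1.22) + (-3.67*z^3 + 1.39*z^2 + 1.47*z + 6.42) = -11.0*z^3 + 4.71*z^2 - 0.24*z + 7.64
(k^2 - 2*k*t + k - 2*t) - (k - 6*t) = k^2 - 2*k*t + 4*t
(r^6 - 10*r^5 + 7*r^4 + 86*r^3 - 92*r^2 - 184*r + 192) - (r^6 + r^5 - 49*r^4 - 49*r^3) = -11*r^5 + 56*r^4 + 135*r^3 - 92*r^2 - 184*r + 192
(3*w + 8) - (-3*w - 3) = 6*w + 11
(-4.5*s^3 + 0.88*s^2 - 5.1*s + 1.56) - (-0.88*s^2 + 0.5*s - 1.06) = -4.5*s^3 + 1.76*s^2 - 5.6*s + 2.62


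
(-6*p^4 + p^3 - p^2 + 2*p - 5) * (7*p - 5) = -42*p^5 + 37*p^4 - 12*p^3 + 19*p^2 - 45*p + 25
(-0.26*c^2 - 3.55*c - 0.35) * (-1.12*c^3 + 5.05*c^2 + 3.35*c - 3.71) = 0.2912*c^5 + 2.663*c^4 - 18.4065*c^3 - 12.6954*c^2 + 11.998*c + 1.2985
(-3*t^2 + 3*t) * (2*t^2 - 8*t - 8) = -6*t^4 + 30*t^3 - 24*t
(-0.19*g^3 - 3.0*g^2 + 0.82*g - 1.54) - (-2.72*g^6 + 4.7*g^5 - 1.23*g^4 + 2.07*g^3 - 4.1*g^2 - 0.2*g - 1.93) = 2.72*g^6 - 4.7*g^5 + 1.23*g^4 - 2.26*g^3 + 1.1*g^2 + 1.02*g + 0.39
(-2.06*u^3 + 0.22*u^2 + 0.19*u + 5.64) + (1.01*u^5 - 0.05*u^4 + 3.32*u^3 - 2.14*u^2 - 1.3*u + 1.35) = 1.01*u^5 - 0.05*u^4 + 1.26*u^3 - 1.92*u^2 - 1.11*u + 6.99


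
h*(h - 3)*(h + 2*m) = h^3 + 2*h^2*m - 3*h^2 - 6*h*m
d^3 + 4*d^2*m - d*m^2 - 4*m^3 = (d - m)*(d + m)*(d + 4*m)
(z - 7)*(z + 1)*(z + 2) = z^3 - 4*z^2 - 19*z - 14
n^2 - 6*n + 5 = (n - 5)*(n - 1)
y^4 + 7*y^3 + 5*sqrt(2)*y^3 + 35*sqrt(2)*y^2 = y^2*(y + 7)*(y + 5*sqrt(2))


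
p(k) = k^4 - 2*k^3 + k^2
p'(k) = 4*k^3 - 6*k^2 + 2*k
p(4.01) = 145.69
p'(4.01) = 169.46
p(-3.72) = 308.30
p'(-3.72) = -296.39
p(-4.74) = 740.25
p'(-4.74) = -570.27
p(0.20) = 0.03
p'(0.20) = 0.19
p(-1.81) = 25.87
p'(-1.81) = -47.00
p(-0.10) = 0.01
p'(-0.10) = -0.26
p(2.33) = 9.60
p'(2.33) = 22.68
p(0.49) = 0.06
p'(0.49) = 0.01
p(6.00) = 900.00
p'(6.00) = 660.00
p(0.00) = 0.00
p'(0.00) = 0.00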